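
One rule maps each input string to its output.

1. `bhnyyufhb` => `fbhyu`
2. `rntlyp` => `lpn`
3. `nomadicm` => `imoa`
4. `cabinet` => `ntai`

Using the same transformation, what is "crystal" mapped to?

Rule — move the last 3 characters to the front (rotate right by 3), then keep every other character starting from the first (positions 1st, 3rd, 5th, ...).
On "crystal": the first step gives "talcrys", and the second then gives "tlrs".

tlrs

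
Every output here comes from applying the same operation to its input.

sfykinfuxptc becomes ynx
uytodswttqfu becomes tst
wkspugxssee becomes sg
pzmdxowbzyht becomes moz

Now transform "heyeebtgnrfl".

The transformation: delete the last 3 characters, then keep one character in every 3, starting at position 3 (positions 3rd, 6th, 9th, ...).
"heyeebtgnrfl" → "heyeebtgn" → "ybn".

ybn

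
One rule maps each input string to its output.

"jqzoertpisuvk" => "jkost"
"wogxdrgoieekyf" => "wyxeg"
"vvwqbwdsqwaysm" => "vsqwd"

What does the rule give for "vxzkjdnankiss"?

vskkn

The transformation: keep one character in every 3, starting at position 1 (positions 1st, 4th, 7th, ...), then take characters alternately from the front and the back (1st, last, 2nd, 2nd-last, ...).
For "vxzkjdnankiss", step one produces "vknks"; step two turns that into "vskkn".
(Check on "jqzoertpisuvk": → "jotsk" → "jkost" ✓)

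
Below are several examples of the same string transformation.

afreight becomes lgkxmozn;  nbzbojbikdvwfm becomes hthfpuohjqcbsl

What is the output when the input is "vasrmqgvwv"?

Each output is the input with this applied: shift every letter 6 places forward in the alphabet (wrapping around), then swap each adjacent pair of characters (1↔2, 3↔4, ...).
Starting from "vasrmqgvwv": after the first operation, "bgyxswmbcb"; after the second, "gbxywsbmbc".

gbxywsbmbc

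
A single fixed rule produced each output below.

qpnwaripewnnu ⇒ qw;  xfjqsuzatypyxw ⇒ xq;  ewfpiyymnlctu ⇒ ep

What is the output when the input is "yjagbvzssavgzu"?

yg

Each output is the input with this applied: keep one character in every 3, starting at position 1 (positions 1st, 4th, 7th, ...), then delete the last 3 characters.
Starting from "yjagbvzssavgzu": after the first operation, "ygzaz"; after the second, "yg".
(Check on "xfjqsuzatypyxw": → "xqzyx" → "xq" ✓)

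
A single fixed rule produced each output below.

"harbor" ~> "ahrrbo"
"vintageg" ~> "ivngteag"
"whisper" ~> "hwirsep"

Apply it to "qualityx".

Looking at the pairs, the operation is to move the first character to the end, then take characters alternately from the front and the back (1st, last, 2nd, 2nd-last, ...).
For "qualityx", step one produces "ualityxq"; step two turns that into "uqaxlyit".

uqaxlyit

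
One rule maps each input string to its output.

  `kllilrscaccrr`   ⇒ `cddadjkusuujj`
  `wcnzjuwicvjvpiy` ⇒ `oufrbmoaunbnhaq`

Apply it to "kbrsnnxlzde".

ctjkffpdrvw

Each output is the input with this applied: shift every letter 8 places backward in the alphabet (wrapping around).
Applying that to "kbrsnnxlzde" gives "ctjkffpdrvw".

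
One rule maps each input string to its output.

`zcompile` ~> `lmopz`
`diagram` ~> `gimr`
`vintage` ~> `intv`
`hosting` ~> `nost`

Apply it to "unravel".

What's happening: sort the characters into alphabetical order, then delete the first 3 characters.
For "unravel" the result is "nruv".

nruv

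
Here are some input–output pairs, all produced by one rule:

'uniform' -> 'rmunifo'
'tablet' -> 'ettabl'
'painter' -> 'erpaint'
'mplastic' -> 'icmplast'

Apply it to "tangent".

nttange

The transformation: move the last 2 characters to the front (rotate right by 2).
Applying that to "tangent" gives "nttange".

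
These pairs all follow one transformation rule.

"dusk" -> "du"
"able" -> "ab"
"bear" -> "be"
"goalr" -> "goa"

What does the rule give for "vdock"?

vdo

In each case the input is transformed by: delete the last 2 characters.
Doing the same to "vdock": "vdo".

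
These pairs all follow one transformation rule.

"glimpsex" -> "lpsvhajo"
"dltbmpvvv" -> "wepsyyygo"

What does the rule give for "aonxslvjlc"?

qavoymofdr

What's happening: shift every letter 3 places forward in the alphabet (wrapping around), then move the first 2 characters to the end (rotate left by 2).
"aonxslvjlc" → "qavoymofdr".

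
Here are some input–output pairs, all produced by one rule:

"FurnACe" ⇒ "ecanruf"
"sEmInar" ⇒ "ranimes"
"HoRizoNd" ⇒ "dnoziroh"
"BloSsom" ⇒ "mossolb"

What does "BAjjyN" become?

In each case the input is transformed by: reverse the string, then convert every letter to lowercase.
For "BAjjyN" the result is "nyjjab".
(Check on "FurnACe": → "eCAnruF" → "ecanruf" ✓)

nyjjab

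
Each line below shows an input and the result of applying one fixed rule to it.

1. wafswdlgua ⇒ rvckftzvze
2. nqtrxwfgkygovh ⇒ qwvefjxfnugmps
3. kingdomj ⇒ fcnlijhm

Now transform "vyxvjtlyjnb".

uiskximauxw

The rule is to move the first 3 characters to the end (rotate left by 3), then shift every letter 1 place backward in the alphabet (wrapping around).
"vyxvjtlyjnb" → "vjtlyjnbvyx" → "uiskximauxw".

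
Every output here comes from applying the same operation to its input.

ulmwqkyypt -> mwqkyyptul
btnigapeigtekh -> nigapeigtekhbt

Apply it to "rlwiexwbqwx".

wiexwbqwxrl

The transformation: move the first 2 characters to the end (rotate left by 2).
So "rlwiexwbqwx" becomes "wiexwbqwxrl".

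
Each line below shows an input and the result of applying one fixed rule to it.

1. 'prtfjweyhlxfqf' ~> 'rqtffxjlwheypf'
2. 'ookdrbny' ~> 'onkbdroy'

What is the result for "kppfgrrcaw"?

papcfrgrkw

Rule — take characters alternately from the front and the back (1st, last, 2nd, 2nd-last, ...), then move the first 2 characters to the end (rotate left by 2).
Applying both steps to "kppfgrrcaw": "kwpapcfrgr", then "papcfrgrkw".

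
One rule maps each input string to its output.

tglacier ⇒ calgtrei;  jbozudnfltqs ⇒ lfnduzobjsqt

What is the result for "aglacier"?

calgarei

What's happening: move the last 3 characters to the front (rotate right by 3), then reverse the string.
Working it through for "aglacier": intermediate "ieraglac", final "calgarei".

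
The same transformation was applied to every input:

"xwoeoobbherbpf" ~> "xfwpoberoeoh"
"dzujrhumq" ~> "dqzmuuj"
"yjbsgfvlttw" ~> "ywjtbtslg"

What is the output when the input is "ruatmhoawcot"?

rtuoactwma

The pattern: take characters alternately from the front and the back (1st, last, 2nd, 2nd-last, ...), then delete the last 2 characters.
Applying both steps to "ruatmhoawcot": "rtuoactwmaho", then "rtuoactwma".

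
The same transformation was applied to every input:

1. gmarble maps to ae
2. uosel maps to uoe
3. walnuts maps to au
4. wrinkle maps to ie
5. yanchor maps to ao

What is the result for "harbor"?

Looking at the pairs, the operation is to keep only the vowels.
Applying that to "harbor" gives "ao".

ao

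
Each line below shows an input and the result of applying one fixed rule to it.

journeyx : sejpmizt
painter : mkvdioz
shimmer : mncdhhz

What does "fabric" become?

The pattern: shift every letter 5 places backward in the alphabet (wrapping around), then move the last character to the front.
On "fabric": the first step gives "avwmdx", and the second then gives "xavwmd".

xavwmd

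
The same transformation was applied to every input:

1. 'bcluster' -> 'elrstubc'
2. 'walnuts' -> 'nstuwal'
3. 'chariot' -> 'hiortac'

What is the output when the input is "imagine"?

giimnae

The rule is to sort the characters into alphabetical order, then move the first 2 characters to the end (rotate left by 2).
Applying both steps to "imagine": "aegiimn", then "giimnae".
(Check on "bcluster": → "bcelrstu" → "elrstubc" ✓)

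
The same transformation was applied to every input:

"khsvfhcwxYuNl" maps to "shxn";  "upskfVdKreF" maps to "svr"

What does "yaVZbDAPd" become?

vdd

In each case the input is transformed by: keep one character in every 3, starting at position 3 (positions 3rd, 6th, 9th, ...), then convert every letter to lowercase.
"yaVZbDAPd" → "VDd" → "vdd".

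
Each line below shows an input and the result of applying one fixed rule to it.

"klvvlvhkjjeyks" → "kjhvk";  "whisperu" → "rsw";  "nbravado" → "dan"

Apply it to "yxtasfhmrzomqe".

Rule — keep one character in every 3, starting at position 1 (positions 1st, 4th, 7th, ...), then reverse the string.
Applying both steps to "yxtasfhmrzomqe": "yahzq", then "qzhay".
(Check on "nbravado": → "nad" → "dan" ✓)

qzhay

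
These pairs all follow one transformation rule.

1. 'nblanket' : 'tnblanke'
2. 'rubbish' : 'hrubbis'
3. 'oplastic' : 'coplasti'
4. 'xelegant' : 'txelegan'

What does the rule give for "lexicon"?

Rule — move the last character to the front.
For "lexicon" the result is "nlexico".

nlexico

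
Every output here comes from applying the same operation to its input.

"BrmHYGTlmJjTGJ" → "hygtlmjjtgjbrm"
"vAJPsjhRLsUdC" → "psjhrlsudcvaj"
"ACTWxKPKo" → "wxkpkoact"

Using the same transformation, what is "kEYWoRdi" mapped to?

wordikey

The transformation: move the first 3 characters to the end (rotate left by 3), then convert every letter to lowercase.
"kEYWoRdi" → "WoRdikEY" → "wordikey".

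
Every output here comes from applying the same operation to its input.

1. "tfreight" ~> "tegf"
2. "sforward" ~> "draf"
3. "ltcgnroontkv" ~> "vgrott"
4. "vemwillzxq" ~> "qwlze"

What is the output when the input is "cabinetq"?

qiea

What's happening: keep every other character starting from the second (positions 2nd, 4th, 6th, ...), then swap the first and last characters.
Starting from "cabinetq": after the first operation, "aieq"; after the second, "qiea".
(Check on "vemwillzxq": → "ewlzq" → "qwlze" ✓)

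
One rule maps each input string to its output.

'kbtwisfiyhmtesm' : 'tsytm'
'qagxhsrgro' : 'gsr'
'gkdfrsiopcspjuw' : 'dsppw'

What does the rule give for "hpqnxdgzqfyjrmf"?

The pattern: keep one character in every 3, starting at position 3 (positions 3rd, 6th, 9th, ...).
"hpqnxdgzqfyjrmf" → "qdqjf".

qdqjf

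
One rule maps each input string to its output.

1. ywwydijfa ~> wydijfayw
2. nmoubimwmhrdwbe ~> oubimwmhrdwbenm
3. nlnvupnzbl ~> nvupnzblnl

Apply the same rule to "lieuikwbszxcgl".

What's happening: move the first 2 characters to the end (rotate left by 2).
For "lieuikwbszxcgl" the result is "euikwbszxcglli".

euikwbszxcglli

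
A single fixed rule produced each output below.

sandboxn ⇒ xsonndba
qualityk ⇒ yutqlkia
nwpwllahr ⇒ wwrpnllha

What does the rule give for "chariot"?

troihca

The rule is to sort the characters into reverse alphabetical order.
For "chariot" the result is "troihca".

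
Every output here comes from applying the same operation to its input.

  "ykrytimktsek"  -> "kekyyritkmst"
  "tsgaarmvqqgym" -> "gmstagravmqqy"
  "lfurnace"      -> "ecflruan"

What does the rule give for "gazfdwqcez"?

In each case the input is transformed by: swap each adjacent pair of characters (1↔2, 3↔4, ...), then move the last 2 characters to the front (rotate right by 2).
"gazfdwqcez" → "agfzwdcqze" → "zeagfzwdcq".

zeagfzwdcq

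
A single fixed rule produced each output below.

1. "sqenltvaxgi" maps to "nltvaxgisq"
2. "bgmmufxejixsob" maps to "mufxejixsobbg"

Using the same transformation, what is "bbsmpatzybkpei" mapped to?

The pattern: move the first 2 characters to the end (rotate left by 2), then delete the first character.
Applying that to "bbsmpatzybkpei" gives "mpatzybkpeibb".

mpatzybkpeibb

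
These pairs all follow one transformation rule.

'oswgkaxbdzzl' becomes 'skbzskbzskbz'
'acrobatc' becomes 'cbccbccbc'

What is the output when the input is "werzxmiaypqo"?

The rule is to keep one character in every 3, starting at position 2 (positions 2nd, 5th, 8th, ...), then write the whole string 3 times in a row.
Applying both steps to "werzxmiaypqo": "exaq", then "exaqexaqexaq".

exaqexaqexaq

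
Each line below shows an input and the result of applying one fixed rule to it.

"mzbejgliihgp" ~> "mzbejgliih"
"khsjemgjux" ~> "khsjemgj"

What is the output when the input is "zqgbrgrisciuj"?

zqgbrgrisci

The pattern: delete the last 2 characters.
Doing the same to "zqgbrgrisciuj": "zqgbrgrisci".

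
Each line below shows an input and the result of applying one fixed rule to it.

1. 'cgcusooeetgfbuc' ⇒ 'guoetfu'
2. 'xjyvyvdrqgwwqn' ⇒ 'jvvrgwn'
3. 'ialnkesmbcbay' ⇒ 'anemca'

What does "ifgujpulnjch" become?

The rule is to keep every other character starting from the second (positions 2nd, 4th, 6th, ...).
"ifgujpulnjch" → "fupljh".

fupljh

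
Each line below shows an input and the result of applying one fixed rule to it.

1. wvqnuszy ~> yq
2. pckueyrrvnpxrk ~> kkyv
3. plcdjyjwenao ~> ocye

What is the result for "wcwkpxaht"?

In each case the input is transformed by: move the last 3 characters to the front (rotate right by 3), then keep one character in every 3, starting at position 3 (positions 3rd, 6th, 9th, ...).
"wcwkpxaht" → "twx".

twx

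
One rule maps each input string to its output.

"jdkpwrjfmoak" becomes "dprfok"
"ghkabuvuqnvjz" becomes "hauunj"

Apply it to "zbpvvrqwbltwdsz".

bvrwlws

The pattern: keep every other character starting from the second (positions 2nd, 4th, 6th, ...).
For "zbpvvrqwbltwdsz" the result is "bvrwlws".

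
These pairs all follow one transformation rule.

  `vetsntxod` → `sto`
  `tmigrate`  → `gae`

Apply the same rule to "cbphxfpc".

The transformation: delete the first 2 characters, then keep every other character starting from the second (positions 2nd, 4th, 6th, ...).
Doing the same to "cbphxfpc": "hfc".

hfc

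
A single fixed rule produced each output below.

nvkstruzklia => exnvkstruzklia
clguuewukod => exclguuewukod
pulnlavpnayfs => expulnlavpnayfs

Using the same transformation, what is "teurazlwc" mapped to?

What's happening: prepend "ex".
On "teurazlwc" that produces "exteurazlwc".

exteurazlwc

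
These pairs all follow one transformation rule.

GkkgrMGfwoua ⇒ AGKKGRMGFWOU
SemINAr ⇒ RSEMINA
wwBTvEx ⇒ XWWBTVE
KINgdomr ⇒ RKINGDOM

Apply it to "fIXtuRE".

Rule — move the last character to the front, then convert every letter to uppercase.
Applying that to "fIXtuRE" gives "EFIXTUR".

EFIXTUR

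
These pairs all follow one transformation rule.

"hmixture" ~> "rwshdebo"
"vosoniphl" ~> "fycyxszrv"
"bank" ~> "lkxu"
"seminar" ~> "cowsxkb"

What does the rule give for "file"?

The transformation: shift every letter 10 places forward in the alphabet (wrapping around).
On "file" that produces "psvo".

psvo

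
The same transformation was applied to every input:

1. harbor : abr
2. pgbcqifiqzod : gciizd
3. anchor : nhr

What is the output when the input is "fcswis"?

cws

The rule is to keep every other character starting from the second (positions 2nd, 4th, 6th, ...).
For "fcswis" the result is "cws".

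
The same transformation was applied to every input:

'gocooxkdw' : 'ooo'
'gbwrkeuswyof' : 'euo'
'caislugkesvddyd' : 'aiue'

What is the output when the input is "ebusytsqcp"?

eu

Rule — keep only the vowels.
"ebusytsqcp" → "eu".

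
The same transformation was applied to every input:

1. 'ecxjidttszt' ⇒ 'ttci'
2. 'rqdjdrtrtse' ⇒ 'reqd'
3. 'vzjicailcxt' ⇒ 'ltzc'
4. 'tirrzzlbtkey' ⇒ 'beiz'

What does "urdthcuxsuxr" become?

xxrh

What's happening: keep one character in every 3, starting at position 2 (positions 2nd, 5th, 8th, ...), then move the last 2 characters to the front (rotate right by 2).
On "urdthcuxsuxr": the first step gives "rhxx", and the second then gives "xxrh".
(Check on "rqdjdrtrtse": → "qdre" → "reqd" ✓)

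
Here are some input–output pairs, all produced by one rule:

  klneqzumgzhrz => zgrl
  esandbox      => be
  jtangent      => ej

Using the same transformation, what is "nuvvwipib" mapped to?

ibv

What's happening: move the first 3 characters to the end (rotate left by 3), then keep one character in every 3, starting at position 3 (positions 3rd, 6th, 9th, ...).
For "nuvvwipib" the result is "ibv".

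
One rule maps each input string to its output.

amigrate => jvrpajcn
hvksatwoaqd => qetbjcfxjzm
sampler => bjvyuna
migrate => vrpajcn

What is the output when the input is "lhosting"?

The rule is to shift every letter 9 places forward in the alphabet (wrapping around).
Doing the same to "lhosting": "uqxbcrwp".

uqxbcrwp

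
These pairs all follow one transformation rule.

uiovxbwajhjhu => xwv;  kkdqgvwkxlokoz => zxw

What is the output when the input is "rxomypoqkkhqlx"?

yxx

In each case the input is transformed by: sort the characters into reverse alphabetical order, then keep only the first 3 characters.
On "rxomypoqkkhqlx" that produces "yxx".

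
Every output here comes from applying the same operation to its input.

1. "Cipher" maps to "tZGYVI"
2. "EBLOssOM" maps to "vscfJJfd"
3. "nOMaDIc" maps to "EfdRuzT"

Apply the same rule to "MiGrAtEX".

dZxIrKvo

In each case the input is transformed by: flip the case of every letter, then shift every letter 9 places backward in the alphabet (wrapping around).
Applying both steps to "MiGrAtEX": "mIgRaTex", then "dZxIrKvo".
(Check on "Cipher": → "cIPHER" → "tZGYVI" ✓)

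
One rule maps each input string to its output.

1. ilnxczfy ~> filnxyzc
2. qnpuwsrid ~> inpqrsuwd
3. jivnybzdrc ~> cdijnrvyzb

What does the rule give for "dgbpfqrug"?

dfggpqrub

What's happening: sort the characters into alphabetical order, then move the first character to the end.
Starting from "dgbpfqrug": after the first operation, "bdfggpqru"; after the second, "dfggpqrub".
(Check on "jivnybzdrc": → "bcdijnrvyz" → "cdijnrvyzb" ✓)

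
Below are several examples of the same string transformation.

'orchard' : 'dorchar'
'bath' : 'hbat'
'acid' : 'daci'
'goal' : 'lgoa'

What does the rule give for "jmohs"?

sjmoh

The rule is to move the last character to the front.
Doing the same to "jmohs": "sjmoh".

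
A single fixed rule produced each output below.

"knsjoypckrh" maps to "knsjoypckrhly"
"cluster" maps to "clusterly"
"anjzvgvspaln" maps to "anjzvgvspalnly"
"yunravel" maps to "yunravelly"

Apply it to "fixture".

fixturely

Rule — append "ly".
So "fixture" becomes "fixturely".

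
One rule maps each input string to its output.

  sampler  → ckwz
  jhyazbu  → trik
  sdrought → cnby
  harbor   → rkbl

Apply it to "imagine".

swkq

Each output is the input with this applied: shift every letter 10 places forward in the alphabet (wrapping around), then keep only the first 4 characters.
Applying both steps to "imagine": "swkqsxo", then "swkq".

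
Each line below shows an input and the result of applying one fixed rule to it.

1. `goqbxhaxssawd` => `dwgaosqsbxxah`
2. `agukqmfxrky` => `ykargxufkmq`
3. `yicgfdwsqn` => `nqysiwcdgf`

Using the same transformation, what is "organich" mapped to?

hcoirnga

The pattern: move the last character to the front, then take characters alternately from the front and the back (1st, last, 2nd, 2nd-last, ...).
For "organich" the result is "hcoirnga".
(Check on "yicgfdwsqn": → "nyicgfdwsq" → "nqysiwcdgf" ✓)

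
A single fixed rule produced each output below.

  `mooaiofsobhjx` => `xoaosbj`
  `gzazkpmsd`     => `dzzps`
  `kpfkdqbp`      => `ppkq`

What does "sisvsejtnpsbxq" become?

The rule is to move the last character to the front, then keep every other character starting from the first (positions 1st, 3rd, 5th, ...).
Applying both steps to "sisvsejtnpsbxq": "qsisvsejtnpsbx", then "qivetpb".

qivetpb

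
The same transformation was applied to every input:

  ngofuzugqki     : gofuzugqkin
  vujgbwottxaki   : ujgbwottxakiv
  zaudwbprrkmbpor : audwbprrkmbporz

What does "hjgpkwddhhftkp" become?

jgpkwddhhftkph

Rule — move the first character to the end.
So "hjgpkwddhhftkp" becomes "jgpkwddhhftkph".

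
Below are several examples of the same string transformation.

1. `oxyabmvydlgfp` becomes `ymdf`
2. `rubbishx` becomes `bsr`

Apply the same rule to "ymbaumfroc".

bmo

Rule — move the first character to the end, then keep one character in every 3, starting at position 2 (positions 2nd, 5th, 8th, ...).
For "ymbaumfroc" the result is "bmo".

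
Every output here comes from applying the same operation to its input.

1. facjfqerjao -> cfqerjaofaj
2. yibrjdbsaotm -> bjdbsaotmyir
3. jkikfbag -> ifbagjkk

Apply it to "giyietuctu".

Rule — move the first 3 characters to the end (rotate left by 3), then swap the first and last characters.
Applying both steps to "giyietuctu": "ietuctugiy", then "yetuctugii".
(Check on "facjfqerjao": → "jfqerjaofac" → "cfqerjaofaj" ✓)

yetuctugii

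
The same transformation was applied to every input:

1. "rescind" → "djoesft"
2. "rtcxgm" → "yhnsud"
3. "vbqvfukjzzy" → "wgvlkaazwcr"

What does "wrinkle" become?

olmfxsj

Looking at the pairs, the operation is to move the first 3 characters to the end (rotate left by 3), then shift every letter 1 place forward in the alphabet (wrapping around).
For "wrinkle" the result is "olmfxsj".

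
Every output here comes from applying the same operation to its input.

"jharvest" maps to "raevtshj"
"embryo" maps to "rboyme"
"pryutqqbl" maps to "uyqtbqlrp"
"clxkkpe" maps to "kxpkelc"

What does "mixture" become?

The pattern: swap each adjacent pair of characters (1↔2, 3↔4, ...), then move the first 2 characters to the end (rotate left by 2).
On "mixture": the first step gives "imtxrue", and the second then gives "txrueim".
(Check on "embryo": → "merboy" → "rboyme" ✓)

txrueim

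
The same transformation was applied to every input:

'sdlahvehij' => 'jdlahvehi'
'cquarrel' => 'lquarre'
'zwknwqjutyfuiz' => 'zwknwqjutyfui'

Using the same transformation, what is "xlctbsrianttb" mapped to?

Looking at the pairs, the operation is to delete the first character, then move the last character to the front.
Applying both steps to "xlctbsrianttb": "lctbsrianttb", then "blctbsriantt".

blctbsriantt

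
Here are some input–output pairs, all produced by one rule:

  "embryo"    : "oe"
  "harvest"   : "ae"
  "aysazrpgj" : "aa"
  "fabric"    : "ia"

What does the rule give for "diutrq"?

What's happening: move the last 2 characters to the front (rotate right by 2), then keep only the vowels.
For "diutrq", step one produces "rqdiut"; step two turns that into "iu".

iu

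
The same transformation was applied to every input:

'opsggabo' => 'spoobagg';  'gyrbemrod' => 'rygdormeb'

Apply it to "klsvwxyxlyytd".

slkdtyylxyxwv

The transformation: move the first 3 characters to the end (rotate left by 3), then reverse the string.
Doing the same to "klsvwxyxlyytd": "slkdtyylxyxwv".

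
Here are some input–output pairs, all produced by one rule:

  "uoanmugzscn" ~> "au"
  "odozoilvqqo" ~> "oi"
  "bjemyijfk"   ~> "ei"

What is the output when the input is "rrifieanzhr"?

ie

Each output is the input with this applied: keep one character in every 3, starting at position 3 (positions 3rd, 6th, 9th, ...), then keep only the vowels.
Starting from "rrifieanzhr": after the first operation, "iez"; after the second, "ie".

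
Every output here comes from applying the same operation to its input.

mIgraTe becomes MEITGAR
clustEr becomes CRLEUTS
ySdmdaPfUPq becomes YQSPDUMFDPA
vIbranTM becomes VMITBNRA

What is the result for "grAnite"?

Each output is the input with this applied: take characters alternately from the front and the back (1st, last, 2nd, 2nd-last, ...), then convert every letter to uppercase.
Applying both steps to "grAnite": "gertAin", then "GERTAIN".

GERTAIN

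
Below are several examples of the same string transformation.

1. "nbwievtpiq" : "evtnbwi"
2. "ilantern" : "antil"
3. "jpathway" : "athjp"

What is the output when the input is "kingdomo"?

In each case the input is transformed by: delete the last 3 characters, then move the last 3 characters to the front (rotate right by 3).
Starting from "kingdomo": after the first operation, "kingd"; after the second, "ngdki".

ngdki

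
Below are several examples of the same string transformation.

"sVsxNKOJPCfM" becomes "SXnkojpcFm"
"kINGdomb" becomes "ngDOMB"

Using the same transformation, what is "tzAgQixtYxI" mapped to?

What's happening: flip the case of every letter, then delete the first 2 characters.
For "tzAgQixtYxI", step one produces "TZaGqIXTyXi"; step two turns that into "aGqIXTyXi".

aGqIXTyXi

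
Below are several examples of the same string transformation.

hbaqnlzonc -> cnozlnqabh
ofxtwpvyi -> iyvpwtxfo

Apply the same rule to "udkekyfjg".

The transformation: reverse the string.
So "udkekyfjg" becomes "gjfykekdu".

gjfykekdu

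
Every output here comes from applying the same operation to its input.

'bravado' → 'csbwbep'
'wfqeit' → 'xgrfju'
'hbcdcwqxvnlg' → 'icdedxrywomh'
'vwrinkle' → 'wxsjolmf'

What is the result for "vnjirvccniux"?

wokjswddojvy

What's happening: shift every letter 1 place forward in the alphabet (wrapping around).
So "vnjirvccniux" becomes "wokjswddojvy".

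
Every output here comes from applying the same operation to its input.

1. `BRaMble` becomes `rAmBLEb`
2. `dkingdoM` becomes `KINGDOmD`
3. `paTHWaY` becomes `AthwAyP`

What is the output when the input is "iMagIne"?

The rule is to flip the case of every letter, then move the first character to the end.
For "iMagIne", step one produces "ImAGiNE"; step two turns that into "mAGiNEI".

mAGiNEI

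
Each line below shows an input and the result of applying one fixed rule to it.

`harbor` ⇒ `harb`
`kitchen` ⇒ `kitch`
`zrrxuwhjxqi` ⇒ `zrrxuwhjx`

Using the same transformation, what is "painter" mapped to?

The transformation: delete the last 2 characters.
For "painter" the result is "paint".

paint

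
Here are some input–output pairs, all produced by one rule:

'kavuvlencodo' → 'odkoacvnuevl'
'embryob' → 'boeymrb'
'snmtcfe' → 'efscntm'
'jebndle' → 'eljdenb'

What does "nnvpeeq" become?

qenenpv

What's happening: move the last character to the front, then take characters alternately from the front and the back (1st, last, 2nd, 2nd-last, ...).
Doing the same to "nnvpeeq": "qenenpv".
(Check on "kavuvlencodo": → "okavuvlencod" → "odkoacvnuevl" ✓)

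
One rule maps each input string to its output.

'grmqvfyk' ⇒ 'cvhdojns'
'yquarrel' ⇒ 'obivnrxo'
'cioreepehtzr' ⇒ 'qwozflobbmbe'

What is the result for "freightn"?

Rule — move the last 3 characters to the front (rotate right by 3), then shift every letter 3 places backward in the alphabet (wrapping around).
"freightn" → "htnfreig" → "eqkcobfd".

eqkcobfd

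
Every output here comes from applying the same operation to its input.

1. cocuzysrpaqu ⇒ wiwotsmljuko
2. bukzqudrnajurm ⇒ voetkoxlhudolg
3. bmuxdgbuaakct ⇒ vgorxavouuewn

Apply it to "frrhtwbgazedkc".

The transformation: shift every letter 6 places backward in the alphabet (wrapping around).
"frrhtwbgazedkc" → "zllbnqvautyxew".

zllbnqvautyxew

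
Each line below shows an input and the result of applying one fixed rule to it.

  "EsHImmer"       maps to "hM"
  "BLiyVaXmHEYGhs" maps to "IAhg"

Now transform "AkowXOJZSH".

Oos

Rule — keep one character in every 3, starting at position 3 (positions 3rd, 6th, 9th, ...), then flip the case of every letter.
So "AkowXOJZSH" becomes "Oos".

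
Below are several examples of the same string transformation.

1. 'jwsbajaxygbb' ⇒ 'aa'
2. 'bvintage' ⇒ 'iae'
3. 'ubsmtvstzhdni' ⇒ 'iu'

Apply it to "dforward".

oa

The pattern: move the first character to the end, then keep only the vowels.
Starting from "dforward": after the first operation, "forwardd"; after the second, "oa".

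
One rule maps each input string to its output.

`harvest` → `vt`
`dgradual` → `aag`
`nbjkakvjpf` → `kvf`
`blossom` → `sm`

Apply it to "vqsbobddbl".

bdl

What's happening: move the first 2 characters to the end (rotate left by 2), then keep one character in every 3, starting at position 2 (positions 2nd, 5th, 8th, ...).
Starting from "vqsbobddbl": after the first operation, "sbobddblvq"; after the second, "bdl".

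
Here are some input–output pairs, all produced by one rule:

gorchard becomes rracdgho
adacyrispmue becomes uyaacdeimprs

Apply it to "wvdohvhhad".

The transformation: sort the characters into alphabetical order, then move the last 2 characters to the front (rotate right by 2).
On "wvdohvhhad": the first step gives "addhhhovvw", and the second then gives "vwaddhhhov".

vwaddhhhov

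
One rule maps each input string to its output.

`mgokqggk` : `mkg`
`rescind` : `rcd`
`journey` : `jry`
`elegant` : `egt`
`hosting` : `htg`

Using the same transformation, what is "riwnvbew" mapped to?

rne

Looking at the pairs, the operation is to keep one character in every 3, starting at position 1 (positions 1st, 4th, 7th, ...).
So "riwnvbew" becomes "rne".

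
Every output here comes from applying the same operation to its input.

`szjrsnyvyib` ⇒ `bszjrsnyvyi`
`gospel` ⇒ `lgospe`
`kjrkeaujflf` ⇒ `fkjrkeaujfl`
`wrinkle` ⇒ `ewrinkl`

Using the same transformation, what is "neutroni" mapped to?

ineutron

Looking at the pairs, the operation is to move the last character to the front.
On "neutroni" that produces "ineutron".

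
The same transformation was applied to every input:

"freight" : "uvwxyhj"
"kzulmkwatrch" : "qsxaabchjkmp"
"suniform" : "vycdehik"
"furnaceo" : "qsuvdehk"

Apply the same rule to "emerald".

The pattern: sort the characters into alphabetical order, then shift every letter 10 places backward in the alphabet (wrapping around).
On "emerald": the first step gives "adeelmr", and the second then gives "qtuubch".

qtuubch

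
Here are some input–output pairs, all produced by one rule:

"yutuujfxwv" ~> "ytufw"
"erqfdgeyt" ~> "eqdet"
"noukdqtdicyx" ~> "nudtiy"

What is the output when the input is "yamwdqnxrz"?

ymdnr

The rule is to keep every other character starting from the first (positions 1st, 3rd, 5th, ...).
"yamwdqnxrz" → "ymdnr".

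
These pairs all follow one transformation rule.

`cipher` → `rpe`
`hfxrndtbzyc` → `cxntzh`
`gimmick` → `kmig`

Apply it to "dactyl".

lcy

The rule is to swap the first and last characters, then keep every other character starting from the first (positions 1st, 3rd, 5th, ...).
Starting from "dactyl": after the first operation, "lactyd"; after the second, "lcy".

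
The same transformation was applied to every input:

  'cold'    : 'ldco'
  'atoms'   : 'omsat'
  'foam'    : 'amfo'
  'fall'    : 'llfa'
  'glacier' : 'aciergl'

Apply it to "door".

What's happening: move the first 2 characters to the end (rotate left by 2).
For "door" the result is "ordo".

ordo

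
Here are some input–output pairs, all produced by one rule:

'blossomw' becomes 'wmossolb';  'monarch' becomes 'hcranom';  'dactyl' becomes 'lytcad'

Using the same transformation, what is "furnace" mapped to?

The transformation: reverse the string.
For "furnace" the result is "ecanruf".

ecanruf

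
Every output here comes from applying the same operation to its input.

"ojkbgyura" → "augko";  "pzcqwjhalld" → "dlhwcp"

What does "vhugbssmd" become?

The pattern: reverse the string, then keep every other character starting from the first (positions 1st, 3rd, 5th, ...).
For "vhugbssmd" the result is "dsbuv".

dsbuv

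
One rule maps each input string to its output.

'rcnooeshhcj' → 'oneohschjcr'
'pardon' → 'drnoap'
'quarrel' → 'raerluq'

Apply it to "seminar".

What's happening: swap each adjacent pair of characters (1↔2, 3↔4, ...), then move the first 2 characters to the end (rotate left by 2).
"seminar" → "esimanr" → "imanres".

imanres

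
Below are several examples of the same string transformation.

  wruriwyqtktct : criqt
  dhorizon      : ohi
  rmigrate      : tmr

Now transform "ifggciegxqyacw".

Each output is the input with this applied: move the last 2 characters to the front (rotate right by 2), then keep one character in every 3, starting at position 1 (positions 1st, 4th, 7th, ...).
Applying both steps to "ifggciegxqyacw": "cwifggciegxqya", then "cfcgy".

cfcgy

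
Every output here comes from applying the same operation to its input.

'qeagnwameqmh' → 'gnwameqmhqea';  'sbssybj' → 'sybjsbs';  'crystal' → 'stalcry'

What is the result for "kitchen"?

Each output is the input with this applied: move the first 3 characters to the end (rotate left by 3).
"kitchen" → "chenkit".

chenkit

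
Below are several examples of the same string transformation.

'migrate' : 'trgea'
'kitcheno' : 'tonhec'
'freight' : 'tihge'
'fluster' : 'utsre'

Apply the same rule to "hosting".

tsnig

Rule — delete the first 2 characters, then sort the characters into reverse alphabetical order.
For "hosting", step one produces "sting"; step two turns that into "tsnig".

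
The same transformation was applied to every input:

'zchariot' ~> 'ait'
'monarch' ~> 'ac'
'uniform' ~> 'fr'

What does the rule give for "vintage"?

tg

The rule is to delete the first 2 characters, then keep every other character starting from the second (positions 2nd, 4th, 6th, ...).
Starting from "vintage": after the first operation, "ntage"; after the second, "tg".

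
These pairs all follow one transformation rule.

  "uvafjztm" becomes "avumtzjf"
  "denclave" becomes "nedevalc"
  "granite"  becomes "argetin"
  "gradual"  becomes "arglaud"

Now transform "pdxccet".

xdptecc

In each case the input is transformed by: reverse the string, then move the last 3 characters to the front (rotate right by 3).
For "pdxccet", step one produces "teccxdp"; step two turns that into "xdptecc".
(Check on "denclave": → "evalcned" → "nedevalc" ✓)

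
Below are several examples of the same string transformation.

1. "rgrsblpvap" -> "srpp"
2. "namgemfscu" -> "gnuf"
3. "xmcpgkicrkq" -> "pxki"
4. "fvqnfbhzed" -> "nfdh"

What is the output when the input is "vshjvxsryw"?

Rule — keep one character in every 3, starting at position 1 (positions 1st, 4th, 7th, ...), then swap each adjacent pair of characters (1↔2, 3↔4, ...).
Doing the same to "vshjvxsryw": "jvws".

jvws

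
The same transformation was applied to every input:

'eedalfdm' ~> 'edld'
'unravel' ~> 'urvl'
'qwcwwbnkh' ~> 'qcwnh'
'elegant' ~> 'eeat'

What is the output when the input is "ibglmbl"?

The pattern: keep every other character starting from the first (positions 1st, 3rd, 5th, ...).
On "ibglmbl" that produces "igml".

igml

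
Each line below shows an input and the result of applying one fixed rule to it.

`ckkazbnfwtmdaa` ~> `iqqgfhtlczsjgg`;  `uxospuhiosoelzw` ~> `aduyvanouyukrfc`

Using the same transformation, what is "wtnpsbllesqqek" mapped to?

The pattern: shift every letter 6 places forward in the alphabet (wrapping around).
"wtnpsbllesqqek" → "cztvyhrrkywwkq".

cztvyhrrkywwkq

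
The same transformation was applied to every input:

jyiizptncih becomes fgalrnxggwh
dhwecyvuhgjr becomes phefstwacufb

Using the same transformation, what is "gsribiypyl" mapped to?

In each case the input is transformed by: shift every letter 2 places backward in the alphabet (wrapping around), then reverse the string.
For "gsribiypyl", step one produces "eqpgzgwnwj"; step two turns that into "jwnwgzgpqe".

jwnwgzgpqe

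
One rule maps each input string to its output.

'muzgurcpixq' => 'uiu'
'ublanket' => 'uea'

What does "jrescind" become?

ei

Rule — take characters alternately from the front and the back (1st, last, 2nd, 2nd-last, ...), then keep only the vowels.
For "jrescind", step one produces "jdrneisc"; step two turns that into "ei".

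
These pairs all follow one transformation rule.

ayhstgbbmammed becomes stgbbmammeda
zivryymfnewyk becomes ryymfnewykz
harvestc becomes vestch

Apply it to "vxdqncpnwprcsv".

qncpnwprcsvv

Rule — move the first character to the end, then delete the first 2 characters.
"vxdqncpnwprcsv" → "xdqncpnwprcsvv" → "qncpnwprcsvv".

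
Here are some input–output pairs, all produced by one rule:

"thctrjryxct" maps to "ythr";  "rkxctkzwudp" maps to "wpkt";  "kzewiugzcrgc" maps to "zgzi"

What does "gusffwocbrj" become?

In each case the input is transformed by: keep one character in every 3, starting at position 2 (positions 2nd, 5th, 8th, ...), then move the first 2 characters to the end (rotate left by 2).
Applying both steps to "gusffwocbrj": "ufcj", then "cjuf".

cjuf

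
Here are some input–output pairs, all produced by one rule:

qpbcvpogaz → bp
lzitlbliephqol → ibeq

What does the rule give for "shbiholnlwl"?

Each output is the input with this applied: delete the last 2 characters, then keep one character in every 3, starting at position 3 (positions 3rd, 6th, 9th, ...).
"shbiholnlwl" → "shbiholnl" → "bol".

bol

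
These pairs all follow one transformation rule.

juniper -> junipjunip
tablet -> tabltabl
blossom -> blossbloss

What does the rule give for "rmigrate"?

rmigrarmigra

Rule — delete the last 2 characters, then write the whole string twice.
For "rmigrate", step one produces "rmigra"; step two turns that into "rmigrarmigra".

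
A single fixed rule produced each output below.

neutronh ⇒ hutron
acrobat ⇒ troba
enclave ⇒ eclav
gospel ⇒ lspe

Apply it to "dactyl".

The pattern: delete the first 2 characters, then move the last character to the front.
Applying that to "dactyl" gives "lcty".

lcty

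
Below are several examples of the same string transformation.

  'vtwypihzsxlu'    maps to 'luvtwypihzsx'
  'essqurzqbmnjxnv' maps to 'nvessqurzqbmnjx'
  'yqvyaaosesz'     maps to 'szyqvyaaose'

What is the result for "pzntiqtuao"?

aopzntiqtu

Looking at the pairs, the operation is to move the last 2 characters to the front (rotate right by 2).
Doing the same to "pzntiqtuao": "aopzntiqtu".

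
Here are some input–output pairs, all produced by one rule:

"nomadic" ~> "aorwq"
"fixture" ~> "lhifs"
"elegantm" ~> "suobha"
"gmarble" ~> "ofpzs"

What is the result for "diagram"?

oufoa

Looking at the pairs, the operation is to delete the first 2 characters, then shift every letter 12 places backward in the alphabet (wrapping around).
"diagram" → "agram" → "oufoa".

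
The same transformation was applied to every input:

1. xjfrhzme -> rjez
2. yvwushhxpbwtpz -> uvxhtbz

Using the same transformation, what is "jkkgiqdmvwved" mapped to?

What's happening: keep every other character starting from the second (positions 2nd, 4th, 6th, ...), then swap each adjacent pair of characters (1↔2, 3↔4, ...).
On "jkkgiqdmvwved" that produces "gkmqew".

gkmqew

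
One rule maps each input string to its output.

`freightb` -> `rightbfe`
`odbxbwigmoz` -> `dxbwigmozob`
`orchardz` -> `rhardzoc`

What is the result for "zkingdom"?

kngdomzi

Looking at the pairs, the operation is to move the first 2 characters to the end (rotate left by 2), then swap the first and last characters.
For "zkingdom", step one produces "ingdomzk"; step two turns that into "kngdomzi".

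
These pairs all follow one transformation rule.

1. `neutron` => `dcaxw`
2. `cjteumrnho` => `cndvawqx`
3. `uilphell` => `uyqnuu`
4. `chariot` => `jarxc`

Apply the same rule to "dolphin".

uyqrw

Rule — shift every letter 9 places forward in the alphabet (wrapping around), then delete the first 2 characters.
On "dolphin": the first step gives "mxuyqrw", and the second then gives "uyqrw".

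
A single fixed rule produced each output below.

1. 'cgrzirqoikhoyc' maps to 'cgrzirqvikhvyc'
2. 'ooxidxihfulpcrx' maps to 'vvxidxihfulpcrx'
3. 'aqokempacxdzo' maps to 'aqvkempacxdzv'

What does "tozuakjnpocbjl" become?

tvzuakjnpvcbjl

The rule is to replace every "o" with "v".
Applying that to "tozuakjnpocbjl" gives "tvzuakjnpvcbjl".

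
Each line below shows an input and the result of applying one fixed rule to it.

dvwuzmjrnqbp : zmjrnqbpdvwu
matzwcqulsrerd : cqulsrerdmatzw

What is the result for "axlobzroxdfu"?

bzroxdfuaxlo

Each output is the input with this applied: swap the front and back halves of the string, then move the last 2 characters to the front (rotate right by 2).
Starting from "axlobzroxdfu": after the first operation, "roxdfuaxlobz"; after the second, "bzroxdfuaxlo".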